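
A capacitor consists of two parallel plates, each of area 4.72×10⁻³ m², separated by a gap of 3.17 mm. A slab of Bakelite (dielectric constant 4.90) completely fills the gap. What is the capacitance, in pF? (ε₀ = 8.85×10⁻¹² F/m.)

C = κε₀A/d = 4.90 × 8.85×10⁻¹² × 4.72×10⁻³ / 3.17×10⁻³ = 6.46×10⁻¹¹ F.

C ≈ 64.6 pF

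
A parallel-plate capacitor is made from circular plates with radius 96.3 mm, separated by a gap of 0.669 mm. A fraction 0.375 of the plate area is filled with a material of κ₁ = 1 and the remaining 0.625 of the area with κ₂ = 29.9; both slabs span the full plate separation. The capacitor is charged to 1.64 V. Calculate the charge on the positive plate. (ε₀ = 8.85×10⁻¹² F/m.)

Q ≈ 12.0 nC

A = π(96.3 mm)² = 2.91×10⁻² m².
Side-by-side slabs ⇒ two capacitors in parallel, each spanning the full gap.
C₁ = κ₁ε₀A₁/d = 1.00 × 8.85×10⁻¹² × 1.09×10⁻² / 6.69×10⁻⁴ = 1.45×10⁻¹⁰ F.
C₂ = κ₂ε₀A₂/d = 29.9 × 8.85×10⁻¹² × 1.82×10⁻² / 6.69×10⁻⁴ = 7.20×10⁻⁹ F.
C = C₁ + C₂ = 7.35×10⁻⁹ F.
Q = CV = 7.35×10⁻⁹ × 1.64 = 1.20×10⁻⁸ C.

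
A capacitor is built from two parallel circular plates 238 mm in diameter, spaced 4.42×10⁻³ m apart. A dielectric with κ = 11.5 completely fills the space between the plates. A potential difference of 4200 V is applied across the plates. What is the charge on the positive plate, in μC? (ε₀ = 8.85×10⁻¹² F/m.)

A = π(238/2 mm)² = 4.45×10⁻² m².
C = κε₀A/d = 11.5 × 8.85×10⁻¹² × 4.45×10⁻² / 4.42×10⁻³ = 1.02×10⁻⁹ F.
Q = CV = 1.02×10⁻⁹ × 4200 = 4.30×10⁻⁶ C.

4.30 μC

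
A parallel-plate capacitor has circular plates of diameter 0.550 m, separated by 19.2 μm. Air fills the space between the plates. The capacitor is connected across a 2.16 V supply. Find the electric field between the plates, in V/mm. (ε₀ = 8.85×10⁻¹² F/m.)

113 V/mm

E = V/d = 2.16 / 1.92×10⁻⁵ = 1.13×10⁵ V/m.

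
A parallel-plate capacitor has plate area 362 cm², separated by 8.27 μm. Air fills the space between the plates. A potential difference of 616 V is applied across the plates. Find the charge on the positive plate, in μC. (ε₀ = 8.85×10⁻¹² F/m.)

A = 362 cm² = 3.62×10⁻² m².
C = ε₀A/d = 8.85×10⁻¹² × 3.62×10⁻² / 8.27×10⁻⁶ = 3.87×10⁻⁸ F.
Q = CV = 3.87×10⁻⁸ × 616 = 2.39×10⁻⁵ C.

23.9 μC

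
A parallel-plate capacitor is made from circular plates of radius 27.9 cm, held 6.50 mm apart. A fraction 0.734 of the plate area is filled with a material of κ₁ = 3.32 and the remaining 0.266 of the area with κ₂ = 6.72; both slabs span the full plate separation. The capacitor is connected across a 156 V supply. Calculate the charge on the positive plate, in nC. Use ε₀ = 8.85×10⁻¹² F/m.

A = π(27.9 cm)² = 0.245 m².
Side-by-side slabs ⇒ two capacitors in parallel, each spanning the full gap.
C₁ = κ₁ε₀A₁/d = 3.32 × 8.85×10⁻¹² × 0.179 / 6.50×10⁻³ = 8.11×10⁻¹⁰ F.
C₂ = κ₂ε₀A₂/d = 6.72 × 8.85×10⁻¹² × 6.50×10⁻² / 6.50×10⁻³ = 5.95×10⁻¹⁰ F.
C = C₁ + C₂ = 1.41×10⁻⁹ F.
Q = CV = 1.41×10⁻⁹ × 156 = 2.19×10⁻⁷ C.

Q ≈ 219 nC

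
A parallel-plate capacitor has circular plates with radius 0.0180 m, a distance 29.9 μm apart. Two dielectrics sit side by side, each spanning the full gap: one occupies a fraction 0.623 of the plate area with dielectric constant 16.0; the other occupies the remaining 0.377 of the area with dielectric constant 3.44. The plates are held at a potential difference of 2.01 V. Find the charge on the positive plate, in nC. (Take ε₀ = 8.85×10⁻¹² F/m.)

6.82 nC

A = π(0.0180 m)² = 1.02×10⁻³ m².
Side-by-side slabs ⇒ two capacitors in parallel, each spanning the full gap.
C₁ = κ₁ε₀A₁/d = 16.0 × 8.85×10⁻¹² × 6.34×10⁻⁴ / 2.99×10⁻⁵ = 3.00×10⁻⁹ F.
C₂ = κ₂ε₀A₂/d = 3.44 × 8.85×10⁻¹² × 3.84×10⁻⁴ / 2.99×10⁻⁵ = 3.91×10⁻¹⁰ F.
C = C₁ + C₂ = 3.39×10⁻⁹ F.
Q = CV = 3.39×10⁻⁹ × 2.01 = 6.82×10⁻⁹ C.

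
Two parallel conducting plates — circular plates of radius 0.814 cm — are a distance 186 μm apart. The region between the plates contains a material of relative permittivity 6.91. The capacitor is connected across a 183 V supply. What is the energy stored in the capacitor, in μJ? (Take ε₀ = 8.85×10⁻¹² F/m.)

U ≈ 1.15 μJ

A = π(0.814 cm)² = 2.08×10⁻⁴ m².
C = κε₀A/d = 6.91 × 8.85×10⁻¹² × 2.08×10⁻⁴ / 1.86×10⁻⁴ = 6.84×10⁻¹¹ F.
U = ½CV² = ½ × 6.84×10⁻¹¹ × (183)² = 1.15×10⁻⁶ J.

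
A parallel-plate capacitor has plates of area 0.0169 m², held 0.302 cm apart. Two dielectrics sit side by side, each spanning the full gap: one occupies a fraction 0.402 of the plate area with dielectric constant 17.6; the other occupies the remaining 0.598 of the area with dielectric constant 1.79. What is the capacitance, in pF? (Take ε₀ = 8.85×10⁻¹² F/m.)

Side-by-side slabs ⇒ two capacitors in parallel, each spanning the full gap.
C₁ = κ₁ε₀A₁/d = 17.6 × 8.85×10⁻¹² × 6.79×10⁻³ / 3.02×10⁻³ = 3.50×10⁻¹⁰ F.
C₂ = κ₂ε₀A₂/d = 1.79 × 8.85×10⁻¹² × 1.01×10⁻² / 3.02×10⁻³ = 5.30×10⁻¹¹ F.
C = C₁ + C₂ = 4.03×10⁻¹⁰ F.

403 pF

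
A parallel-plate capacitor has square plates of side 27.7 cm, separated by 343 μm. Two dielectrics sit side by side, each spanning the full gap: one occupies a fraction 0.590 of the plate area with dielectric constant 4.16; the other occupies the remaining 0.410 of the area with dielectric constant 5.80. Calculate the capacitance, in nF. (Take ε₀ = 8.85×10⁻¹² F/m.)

C ≈ 9.57 nF

A = (27.7 cm)² = 7.67×10⁻² m².
Side-by-side slabs ⇒ two capacitors in parallel, each spanning the full gap.
C₁ = κ₁ε₀A₁/d = 4.16 × 8.85×10⁻¹² × 4.53×10⁻² / 3.43×10⁻⁴ = 4.86×10⁻⁹ F.
C₂ = κ₂ε₀A₂/d = 5.80 × 8.85×10⁻¹² × 3.15×10⁻² / 3.43×10⁻⁴ = 4.71×10⁻⁹ F.
C = C₁ + C₂ = 9.57×10⁻⁹ F.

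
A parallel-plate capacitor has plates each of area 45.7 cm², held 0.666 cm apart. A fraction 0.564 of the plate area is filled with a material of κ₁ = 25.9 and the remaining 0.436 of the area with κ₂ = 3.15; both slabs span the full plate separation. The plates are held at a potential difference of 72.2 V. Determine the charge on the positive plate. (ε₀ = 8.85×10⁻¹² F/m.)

A = 45.7 cm² = 4.57×10⁻³ m².
Side-by-side slabs ⇒ two capacitors in parallel, each spanning the full gap.
C₁ = κ₁ε₀A₁/d = 25.9 × 8.85×10⁻¹² × 2.58×10⁻³ / 6.66×10⁻³ = 8.87×10⁻¹¹ F.
C₂ = κ₂ε₀A₂/d = 3.15 × 8.85×10⁻¹² × 1.99×10⁻³ / 6.66×10⁻³ = 8.34×10⁻¹² F.
C = C₁ + C₂ = 9.70×10⁻¹¹ F.
Q = CV = 9.70×10⁻¹¹ × 72.2 = 7.01×10⁻⁹ C.

Q ≈ 7.01 nC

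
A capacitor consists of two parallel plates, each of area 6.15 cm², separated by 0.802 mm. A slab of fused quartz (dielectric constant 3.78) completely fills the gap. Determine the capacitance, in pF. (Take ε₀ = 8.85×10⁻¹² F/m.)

A = 6.15 cm² = 6.15×10⁻⁴ m².
C = κε₀A/d = 3.78 × 8.85×10⁻¹² × 6.15×10⁻⁴ / 8.02×10⁻⁴ = 2.57×10⁻¹¹ F.

25.7 pF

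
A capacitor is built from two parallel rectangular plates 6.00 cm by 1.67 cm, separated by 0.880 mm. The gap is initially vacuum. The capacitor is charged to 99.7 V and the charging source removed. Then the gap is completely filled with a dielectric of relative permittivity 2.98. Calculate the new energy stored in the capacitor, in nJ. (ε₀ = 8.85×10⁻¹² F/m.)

16.8 nJ

A = 6.00 × 1.67 cm² = 1.00×10⁻³ m².
Initially C₁ = ε₀A/d = 8.85×10⁻¹² × 1.00×10⁻³ / 8.80×10⁻⁴ = 1.01×10⁻¹¹ F.
U₁ = 5.01×10⁻⁸ J.
Isolated ⇒ Q is held fixed. C₂ = 2.98 C₁ and U = Q²/(2C), so U₂/U₁ = C₁/C₂ = 0.336.
U₂ = 0.336 × 5.01×10⁻⁸ = 1.68×10⁻⁸ J.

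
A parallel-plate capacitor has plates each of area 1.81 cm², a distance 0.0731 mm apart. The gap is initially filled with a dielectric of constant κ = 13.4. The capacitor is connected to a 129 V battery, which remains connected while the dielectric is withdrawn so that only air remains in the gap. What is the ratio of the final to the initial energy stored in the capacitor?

0.0746

Battery connected ⇒ V is held fixed.
C₂ = 0.0746 C₁ and U = ½CV², so U₂/U₁ = C₂/C₁ = 0.0746.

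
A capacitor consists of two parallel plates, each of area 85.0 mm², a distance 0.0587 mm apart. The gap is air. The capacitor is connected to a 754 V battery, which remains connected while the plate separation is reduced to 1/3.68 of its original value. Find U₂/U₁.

Battery connected ⇒ V is held fixed.
C₂ = 3.68 C₁ and U = ½CV², so U₂/U₁ = C₂/C₁ = 3.68.

U₂/U₁ ≈ 3.68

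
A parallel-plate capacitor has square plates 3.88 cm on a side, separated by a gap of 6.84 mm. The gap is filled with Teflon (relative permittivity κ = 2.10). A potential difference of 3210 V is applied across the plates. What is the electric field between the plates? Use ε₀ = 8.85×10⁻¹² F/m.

E = V/d = 3210 / 6.84×10⁻³ = 4.69×10⁵ V/m.

E ≈ 469 V/mm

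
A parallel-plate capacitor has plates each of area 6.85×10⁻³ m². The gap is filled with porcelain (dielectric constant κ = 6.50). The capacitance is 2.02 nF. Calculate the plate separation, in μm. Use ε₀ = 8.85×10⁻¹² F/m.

d ≈ 195 μm

d = κε₀A/C = 6.50 × 8.85×10⁻¹² × 6.85×10⁻³ / 2.02×10⁻⁹ = 1.95×10⁻⁴ m.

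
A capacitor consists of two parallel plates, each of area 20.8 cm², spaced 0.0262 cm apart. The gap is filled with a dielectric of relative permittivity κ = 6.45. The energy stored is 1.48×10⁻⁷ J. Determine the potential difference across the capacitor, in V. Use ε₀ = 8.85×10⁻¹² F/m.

A = 20.8 cm² = 2.08×10⁻³ m².
C = κε₀A/d = 6.45 × 8.85×10⁻¹² × 2.08×10⁻³ / 2.62×10⁻⁴ = 4.53×10⁻¹⁰ F.
V = √(2U/C) = √(2 × 1.48×10⁻⁷ / 4.53×10⁻¹⁰) = 25.6 V.

V ≈ 25.6 V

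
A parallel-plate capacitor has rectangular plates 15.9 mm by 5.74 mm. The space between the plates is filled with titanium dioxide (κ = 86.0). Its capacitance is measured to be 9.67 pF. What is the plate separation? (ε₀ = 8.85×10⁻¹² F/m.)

A = 15.9 × 5.74 mm² = 9.13×10⁻⁵ m².
d = κε₀A/C = 86.0 × 8.85×10⁻¹² × 9.13×10⁻⁵ / 9.67×10⁻¹² = 7.18×10⁻³ m.

7.18 mm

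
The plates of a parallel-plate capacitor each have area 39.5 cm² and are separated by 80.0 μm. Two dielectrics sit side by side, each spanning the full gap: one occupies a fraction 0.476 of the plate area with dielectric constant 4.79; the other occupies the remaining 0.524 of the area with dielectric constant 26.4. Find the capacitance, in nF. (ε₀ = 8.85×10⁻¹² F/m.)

7.04 nF

A = 39.5 cm² = 3.95×10⁻³ m².
Side-by-side slabs ⇒ two capacitors in parallel, each spanning the full gap.
C₁ = κ₁ε₀A₁/d = 4.79 × 8.85×10⁻¹² × 1.88×10⁻³ / 8.00×10⁻⁵ = 9.96×10⁻¹⁰ F.
C₂ = κ₂ε₀A₂/d = 26.4 × 8.85×10⁻¹² × 2.07×10⁻³ / 8.00×10⁻⁵ = 6.04×10⁻⁹ F.
C = C₁ + C₂ = 7.04×10⁻⁹ F.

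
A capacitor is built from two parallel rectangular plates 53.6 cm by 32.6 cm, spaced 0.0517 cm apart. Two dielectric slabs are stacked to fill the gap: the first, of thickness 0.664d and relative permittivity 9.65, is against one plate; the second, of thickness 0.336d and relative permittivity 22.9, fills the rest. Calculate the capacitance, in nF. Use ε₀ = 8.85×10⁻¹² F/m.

C ≈ 35.8 nF

A = 53.6 × 32.6 cm² = 0.175 m².
Stacked slabs ⇒ two capacitors in series, each with the full plate area.
C₁ = κ₁ε₀A/d₁ = 9.65 × 8.85×10⁻¹² × 0.175 / 3.43×10⁻⁴ = 4.35×10⁻⁸ F.
C₂ = κ₂ε₀A/d₂ = 22.9 × 8.85×10⁻¹² × 0.175 / 1.74×10⁻⁴ = 2.04×10⁻⁷ F.
C = (1/C₁ + 1/C₂)⁻¹ = 3.58×10⁻⁸ F.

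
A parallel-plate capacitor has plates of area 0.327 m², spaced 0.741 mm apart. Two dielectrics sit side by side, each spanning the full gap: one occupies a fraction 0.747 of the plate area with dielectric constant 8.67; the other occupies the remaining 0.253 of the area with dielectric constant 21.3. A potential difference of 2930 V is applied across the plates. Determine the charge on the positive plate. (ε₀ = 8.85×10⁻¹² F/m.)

Side-by-side slabs ⇒ two capacitors in parallel, each spanning the full gap.
C₁ = κ₁ε₀A₁/d = 8.67 × 8.85×10⁻¹² × 0.244 / 7.41×10⁻⁴ = 2.53×10⁻⁸ F.
C₂ = κ₂ε₀A₂/d = 21.3 × 8.85×10⁻¹² × 8.27×10⁻² / 7.41×10⁻⁴ = 2.10×10⁻⁸ F.
C = C₁ + C₂ = 4.63×10⁻⁸ F.
Q = CV = 4.63×10⁻⁸ × 2930 = 1.36×10⁻⁴ C.

Q ≈ 136 μC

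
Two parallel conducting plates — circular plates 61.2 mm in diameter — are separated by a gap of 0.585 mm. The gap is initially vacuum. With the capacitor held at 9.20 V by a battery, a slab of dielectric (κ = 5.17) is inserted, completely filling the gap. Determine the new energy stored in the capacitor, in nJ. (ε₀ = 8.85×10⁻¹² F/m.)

U ≈ 9.74 nJ

A = π(61.2/2 mm)² = 2.94×10⁻³ m².
Initially C₁ = ε₀A/d = 8.85×10⁻¹² × 2.94×10⁻³ / 5.85×10⁻⁴ = 4.45×10⁻¹¹ F.
U₁ = 1.88×10⁻⁹ J.
Battery connected ⇒ V is held fixed. C₂ = 5.17 C₁ and U = ½CV², so U₂/U₁ = C₂/C₁ = 5.17.
U₂ = 5.17 × 1.88×10⁻⁹ = 9.74×10⁻⁹ J.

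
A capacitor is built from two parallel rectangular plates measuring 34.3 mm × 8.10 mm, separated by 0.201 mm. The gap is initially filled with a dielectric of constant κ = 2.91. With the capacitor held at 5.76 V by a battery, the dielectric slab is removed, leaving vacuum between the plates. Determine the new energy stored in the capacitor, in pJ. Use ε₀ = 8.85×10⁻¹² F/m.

A = 34.3 × 8.10 mm² = 2.78×10⁻⁴ m².
Initially C₁ = κε₀A/d = 2.91 × 8.85×10⁻¹² × 2.78×10⁻⁴ / 2.01×10⁻⁴ = 3.56×10⁻¹¹ F.
U₁ = 5.91×10⁻¹⁰ J.
Battery connected ⇒ V is held fixed. C₂ = 0.344 C₁ and U = ½CV², so U₂/U₁ = C₂/C₁ = 0.344.
U₂ = 0.344 × 5.91×10⁻¹⁰ = 2.03×10⁻¹⁰ J.

203 pJ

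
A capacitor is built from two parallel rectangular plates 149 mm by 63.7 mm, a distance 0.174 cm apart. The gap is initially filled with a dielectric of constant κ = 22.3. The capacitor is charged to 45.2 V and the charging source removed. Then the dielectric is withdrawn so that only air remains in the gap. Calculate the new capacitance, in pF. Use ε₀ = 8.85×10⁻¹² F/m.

C ≈ 48.3 pF

A = 149 × 63.7 mm² = 9.49×10⁻³ m².
Initially C₁ = κε₀A/d = 22.3 × 8.85×10⁻¹² × 9.49×10⁻³ / 1.74×10⁻³ = 1.08×10⁻⁹ F.
C = κε₀A/d scales with κ, so C₂/C₁ = 1/κ = 1/22.3 = 0.0448.
C₂ = 0.0448 × 1.08×10⁻⁹ = 4.83×10⁻¹¹ F.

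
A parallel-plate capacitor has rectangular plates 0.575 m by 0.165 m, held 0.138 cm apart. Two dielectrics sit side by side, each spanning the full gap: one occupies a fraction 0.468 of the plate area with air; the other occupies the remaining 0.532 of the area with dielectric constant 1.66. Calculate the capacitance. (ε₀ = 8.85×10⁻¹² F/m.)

C ≈ 0.822 nF

A = 0.575 × 0.165 m² = 9.49×10⁻² m².
Side-by-side slabs ⇒ two capacitors in parallel, each spanning the full gap.
C₁ = κ₁ε₀A₁/d = 1.00 × 8.85×10⁻¹² × 4.44×10⁻² / 1.38×10⁻³ = 2.85×10⁻¹⁰ F.
C₂ = κ₂ε₀A₂/d = 1.66 × 8.85×10⁻¹² × 5.05×10⁻² / 1.38×10⁻³ = 5.37×10⁻¹⁰ F.
C = C₁ + C₂ = 8.22×10⁻¹⁰ F.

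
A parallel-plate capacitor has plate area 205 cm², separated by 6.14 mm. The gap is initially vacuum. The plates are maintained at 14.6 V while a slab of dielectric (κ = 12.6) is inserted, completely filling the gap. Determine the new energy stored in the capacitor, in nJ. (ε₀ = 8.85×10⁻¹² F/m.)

A = 205 cm² = 2.05×10⁻² m².
Initially C₁ = ε₀A/d = 8.85×10⁻¹² × 2.05×10⁻² / 6.14×10⁻³ = 2.95×10⁻¹¹ F.
U₁ = 3.15×10⁻⁹ J.
Battery connected ⇒ V is held fixed. C₂ = 12.6 C₁ and U = ½CV², so U₂/U₁ = C₂/C₁ = 12.6.
U₂ = 12.6 × 3.15×10⁻⁹ = 3.97×10⁻⁸ J.

39.7 nJ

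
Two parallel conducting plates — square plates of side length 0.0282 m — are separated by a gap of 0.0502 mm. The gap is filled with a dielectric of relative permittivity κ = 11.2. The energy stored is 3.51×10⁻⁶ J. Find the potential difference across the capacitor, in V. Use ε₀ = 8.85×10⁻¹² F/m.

A = (0.0282 m)² = 7.95×10⁻⁴ m².
C = κε₀A/d = 11.2 × 8.85×10⁻¹² × 7.95×10⁻⁴ / 5.02×10⁻⁵ = 1.57×10⁻⁹ F.
V = √(2U/C) = √(2 × 3.51×10⁻⁶ / 1.57×10⁻⁹) = 66.9 V.

66.9 V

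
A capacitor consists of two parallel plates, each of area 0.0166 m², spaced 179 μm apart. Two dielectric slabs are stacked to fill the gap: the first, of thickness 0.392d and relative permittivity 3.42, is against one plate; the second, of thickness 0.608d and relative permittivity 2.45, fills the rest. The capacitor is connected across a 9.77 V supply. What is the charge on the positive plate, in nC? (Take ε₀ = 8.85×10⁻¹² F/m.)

Stacked slabs ⇒ two capacitors in series, each with the full plate area.
C₁ = κ₁ε₀A/d₁ = 3.42 × 8.85×10⁻¹² × 1.66×10⁻² / 7.02×10⁻⁵ = 7.16×10⁻⁹ F.
C₂ = κ₂ε₀A/d₂ = 2.45 × 8.85×10⁻¹² × 1.66×10⁻² / 1.09×10⁻⁴ = 3.31×10⁻⁹ F.
C = (1/C₁ + 1/C₂)⁻¹ = 2.26×10⁻⁹ F.
Q = CV = 2.26×10⁻⁹ × 9.77 = 2.21×10⁻⁸ C.

Q ≈ 22.1 nC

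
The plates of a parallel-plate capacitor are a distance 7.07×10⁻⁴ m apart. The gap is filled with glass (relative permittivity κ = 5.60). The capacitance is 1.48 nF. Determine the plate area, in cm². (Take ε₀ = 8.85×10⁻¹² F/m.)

211 cm²

A = Cd/(κε₀) = 1.48×10⁻⁹ × 7.07×10⁻⁴ / (5.60 × 8.85×10⁻¹²) = 2.11×10⁻² m².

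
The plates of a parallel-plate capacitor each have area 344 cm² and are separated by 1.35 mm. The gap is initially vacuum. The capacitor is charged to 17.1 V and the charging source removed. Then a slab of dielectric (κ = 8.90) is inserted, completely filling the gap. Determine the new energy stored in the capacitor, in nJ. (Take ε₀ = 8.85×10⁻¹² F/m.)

U ≈ 3.70 nJ

A = 344 cm² = 3.44×10⁻² m².
Initially C₁ = ε₀A/d = 8.85×10⁻¹² × 3.44×10⁻² / 1.35×10⁻³ = 2.26×10⁻¹⁰ F.
U₁ = 3.30×10⁻⁸ J.
Isolated ⇒ Q is held fixed. C₂ = 8.90 C₁ and U = Q²/(2C), so U₂/U₁ = C₁/C₂ = 0.112.
U₂ = 0.112 × 3.30×10⁻⁸ = 3.70×10⁻⁹ J.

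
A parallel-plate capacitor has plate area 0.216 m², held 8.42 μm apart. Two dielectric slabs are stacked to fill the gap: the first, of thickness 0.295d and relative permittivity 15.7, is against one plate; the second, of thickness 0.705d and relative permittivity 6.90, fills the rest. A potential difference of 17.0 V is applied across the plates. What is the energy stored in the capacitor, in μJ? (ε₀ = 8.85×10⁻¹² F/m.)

U ≈ 271 μJ

Stacked slabs ⇒ two capacitors in series, each with the full plate area.
C₁ = κ₁ε₀A/d₁ = 15.7 × 8.85×10⁻¹² × 0.216 / 2.48×10⁻⁶ = 1.21×10⁻⁵ F.
C₂ = κ₂ε₀A/d₂ = 6.90 × 8.85×10⁻¹² × 0.216 / 5.94×10⁻⁶ = 2.22×10⁻⁶ F.
C = (1/C₁ + 1/C₂)⁻¹ = 1.88×10⁻⁶ F.
U = ½CV² = ½ × 1.88×10⁻⁶ × (17.0)² = 2.71×10⁻⁴ J.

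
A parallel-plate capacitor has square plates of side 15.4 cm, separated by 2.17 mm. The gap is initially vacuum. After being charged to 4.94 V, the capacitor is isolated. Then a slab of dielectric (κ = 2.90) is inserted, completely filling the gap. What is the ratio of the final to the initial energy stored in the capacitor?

U₂/U₁ ≈ 0.345

Isolated ⇒ Q is held fixed.
C₂ = 2.90 C₁ and U = Q²/(2C), so U₂/U₁ = C₁/C₂ = 0.345.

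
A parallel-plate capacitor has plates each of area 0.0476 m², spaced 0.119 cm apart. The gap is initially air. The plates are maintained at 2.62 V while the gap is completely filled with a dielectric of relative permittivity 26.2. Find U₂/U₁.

U₂/U₁ ≈ 26.2

Battery connected ⇒ V is held fixed.
C₂ = 26.2 C₁ and U = ½CV², so U₂/U₁ = C₂/C₁ = 26.2.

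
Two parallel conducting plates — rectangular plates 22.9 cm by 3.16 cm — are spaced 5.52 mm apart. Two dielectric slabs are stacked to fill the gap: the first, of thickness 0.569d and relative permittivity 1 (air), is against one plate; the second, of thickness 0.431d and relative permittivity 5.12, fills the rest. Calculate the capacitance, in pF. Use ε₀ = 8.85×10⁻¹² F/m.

C ≈ 17.8 pF

A = 22.9 × 3.16 cm² = 7.24×10⁻³ m².
Stacked slabs ⇒ two capacitors in series, each with the full plate area.
C₁ = κ₁ε₀A/d₁ = 1.00 × 8.85×10⁻¹² × 7.24×10⁻³ / 3.14×10⁻³ = 2.04×10⁻¹¹ F.
C₂ = κ₂ε₀A/d₂ = 5.12 × 8.85×10⁻¹² × 7.24×10⁻³ / 2.38×10⁻³ = 1.38×10⁻¹⁰ F.
C = (1/C₁ + 1/C₂)⁻¹ = 1.78×10⁻¹¹ F.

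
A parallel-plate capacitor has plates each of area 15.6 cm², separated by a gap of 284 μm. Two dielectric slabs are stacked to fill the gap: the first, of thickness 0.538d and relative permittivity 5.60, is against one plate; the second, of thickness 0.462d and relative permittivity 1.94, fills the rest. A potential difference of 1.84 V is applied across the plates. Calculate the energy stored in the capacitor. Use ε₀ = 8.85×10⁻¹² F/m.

U ≈ 246 pJ

A = 15.6 cm² = 1.56×10⁻³ m².
Stacked slabs ⇒ two capacitors in series, each with the full plate area.
C₁ = κ₁ε₀A/d₁ = 5.60 × 8.85×10⁻¹² × 1.56×10⁻³ / 1.53×10⁻⁴ = 5.06×10⁻¹⁰ F.
C₂ = κ₂ε₀A/d₂ = 1.94 × 8.85×10⁻¹² × 1.56×10⁻³ / 1.31×10⁻⁴ = 2.04×10⁻¹⁰ F.
C = (1/C₁ + 1/C₂)⁻¹ = 1.45×10⁻¹⁰ F.
U = ½CV² = ½ × 1.45×10⁻¹⁰ × (1.84)² = 2.46×10⁻¹⁰ J.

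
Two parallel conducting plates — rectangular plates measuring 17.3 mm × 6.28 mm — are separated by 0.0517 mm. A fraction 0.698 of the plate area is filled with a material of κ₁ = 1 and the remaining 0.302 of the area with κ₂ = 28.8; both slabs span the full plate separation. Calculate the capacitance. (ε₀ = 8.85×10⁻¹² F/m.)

C ≈ 175 pF

A = 17.3 × 6.28 mm² = 1.09×10⁻⁴ m².
Side-by-side slabs ⇒ two capacitors in parallel, each spanning the full gap.
C₁ = κ₁ε₀A₁/d = 1.00 × 8.85×10⁻¹² × 7.58×10⁻⁵ / 5.17×10⁻⁵ = 1.30×10⁻¹¹ F.
C₂ = κ₂ε₀A₂/d = 28.8 × 8.85×10⁻¹² × 3.28×10⁻⁵ / 5.17×10⁻⁵ = 1.62×10⁻¹⁰ F.
C = C₁ + C₂ = 1.75×10⁻¹⁰ F.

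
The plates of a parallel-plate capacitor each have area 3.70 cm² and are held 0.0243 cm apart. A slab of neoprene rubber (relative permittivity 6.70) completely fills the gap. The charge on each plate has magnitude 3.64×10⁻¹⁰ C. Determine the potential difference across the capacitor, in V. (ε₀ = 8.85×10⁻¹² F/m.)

A = 3.70 cm² = 3.70×10⁻⁴ m².
C = κε₀A/d = 6.70 × 8.85×10⁻¹² × 3.70×10⁻⁴ / 2.43×10⁻⁴ = 9.03×10⁻¹¹ F.
V = Q/C = 3.64×10⁻¹⁰ / 9.03×10⁻¹¹ = 4.03 V.

V ≈ 4.03 V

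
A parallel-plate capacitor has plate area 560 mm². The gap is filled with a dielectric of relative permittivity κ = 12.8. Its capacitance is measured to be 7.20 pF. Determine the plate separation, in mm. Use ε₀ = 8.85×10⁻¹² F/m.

A = 560 mm² = 5.60×10⁻⁴ m².
d = κε₀A/C = 12.8 × 8.85×10⁻¹² × 5.60×10⁻⁴ / 7.20×10⁻¹² = 8.81×10⁻³ m.

8.81 mm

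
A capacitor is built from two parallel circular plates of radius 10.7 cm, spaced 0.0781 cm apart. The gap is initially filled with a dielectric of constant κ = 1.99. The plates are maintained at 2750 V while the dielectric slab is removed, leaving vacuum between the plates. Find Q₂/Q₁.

Battery connected ⇒ V is held fixed.
C₂ = 0.503 C₁ and Q = CV, so Q₂/Q₁ = C₂/C₁ = 0.503.

Q₂/Q₁ ≈ 0.503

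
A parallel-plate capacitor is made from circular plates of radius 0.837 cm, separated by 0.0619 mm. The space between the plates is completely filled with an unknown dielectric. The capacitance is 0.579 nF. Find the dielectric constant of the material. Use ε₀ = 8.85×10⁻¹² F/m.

κ ≈ 18.4

A = π(0.837 cm)² = 2.20×10⁻⁴ m².
κ = Cd/(ε₀A) = 5.79×10⁻¹⁰ × 6.19×10⁻⁵ / (8.85×10⁻¹² × 2.20×10⁻⁴) = 18.4.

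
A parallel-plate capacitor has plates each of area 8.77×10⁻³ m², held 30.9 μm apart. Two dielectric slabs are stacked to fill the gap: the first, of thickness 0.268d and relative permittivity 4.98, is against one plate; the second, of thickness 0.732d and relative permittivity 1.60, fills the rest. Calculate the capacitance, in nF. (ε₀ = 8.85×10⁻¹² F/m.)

Stacked slabs ⇒ two capacitors in series, each with the full plate area.
C₁ = κ₁ε₀A/d₁ = 4.98 × 8.85×10⁻¹² × 8.77×10⁻³ / 8.28×10⁻⁶ = 4.67×10⁻⁸ F.
C₂ = κ₂ε₀A/d₂ = 1.60 × 8.85×10⁻¹² × 8.77×10⁻³ / 2.26×10⁻⁵ = 5.49×10⁻⁹ F.
C = (1/C₁ + 1/C₂)⁻¹ = 4.91×10⁻⁹ F.

C ≈ 4.91 nF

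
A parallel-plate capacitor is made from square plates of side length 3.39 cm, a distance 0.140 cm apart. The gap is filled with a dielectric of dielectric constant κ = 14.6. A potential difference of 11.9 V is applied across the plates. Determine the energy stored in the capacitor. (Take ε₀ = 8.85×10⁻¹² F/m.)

U ≈ 7.51 nJ

A = (3.39 cm)² = 1.15×10⁻³ m².
C = κε₀A/d = 14.6 × 8.85×10⁻¹² × 1.15×10⁻³ / 1.40×10⁻³ = 1.06×10⁻¹⁰ F.
U = ½CV² = ½ × 1.06×10⁻¹⁰ × (11.9)² = 7.51×10⁻⁹ J.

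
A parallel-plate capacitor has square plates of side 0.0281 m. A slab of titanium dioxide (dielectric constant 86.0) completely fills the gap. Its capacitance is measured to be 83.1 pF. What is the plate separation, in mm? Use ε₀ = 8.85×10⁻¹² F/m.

d ≈ 7.23 mm

A = (0.0281 m)² = 7.90×10⁻⁴ m².
d = κε₀A/C = 86.0 × 8.85×10⁻¹² × 7.90×10⁻⁴ / 8.31×10⁻¹¹ = 7.23×10⁻³ m.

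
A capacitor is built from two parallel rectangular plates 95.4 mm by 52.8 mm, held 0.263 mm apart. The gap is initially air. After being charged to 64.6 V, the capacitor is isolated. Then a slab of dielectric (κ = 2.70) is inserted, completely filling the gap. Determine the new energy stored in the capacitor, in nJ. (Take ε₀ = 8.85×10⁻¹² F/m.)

A = 95.4 × 52.8 mm² = 5.04×10⁻³ m².
Initially C₁ = ε₀A/d = 8.85×10⁻¹² × 5.04×10⁻³ / 2.63×10⁻⁴ = 1.70×10⁻¹⁰ F.
U₁ = 3.54×10⁻⁷ J.
Isolated ⇒ Q is held fixed. C₂ = 2.70 C₁ and U = Q²/(2C), so U₂/U₁ = C₁/C₂ = 0.370.
U₂ = 0.370 × 3.54×10⁻⁷ = 1.31×10⁻⁷ J.

131 nJ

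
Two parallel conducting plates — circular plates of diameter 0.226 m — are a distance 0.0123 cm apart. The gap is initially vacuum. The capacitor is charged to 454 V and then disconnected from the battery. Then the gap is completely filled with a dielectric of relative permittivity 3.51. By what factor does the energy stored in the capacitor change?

Isolated ⇒ Q is held fixed.
C₂ = 3.51 C₁ and U = Q²/(2C), so U₂/U₁ = C₁/C₂ = 0.285.

U₂/U₁ ≈ 0.285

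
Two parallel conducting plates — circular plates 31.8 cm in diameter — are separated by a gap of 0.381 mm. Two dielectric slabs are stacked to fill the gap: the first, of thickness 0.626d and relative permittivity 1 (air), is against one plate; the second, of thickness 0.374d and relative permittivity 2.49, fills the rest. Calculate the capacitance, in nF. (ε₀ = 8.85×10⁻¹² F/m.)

A = π(31.8/2 cm)² = 7.94×10⁻² m².
Stacked slabs ⇒ two capacitors in series, each with the full plate area.
C₁ = κ₁ε₀A/d₁ = 1.00 × 8.85×10⁻¹² × 7.94×10⁻² / 2.39×10⁻⁴ = 2.95×10⁻⁹ F.
C₂ = κ₂ε₀A/d₂ = 2.49 × 8.85×10⁻¹² × 7.94×10⁻² / 1.42×10⁻⁴ = 1.23×10⁻⁸ F.
C = (1/C₁ + 1/C₂)⁻¹ = 2.38×10⁻⁹ F.

2.38 nF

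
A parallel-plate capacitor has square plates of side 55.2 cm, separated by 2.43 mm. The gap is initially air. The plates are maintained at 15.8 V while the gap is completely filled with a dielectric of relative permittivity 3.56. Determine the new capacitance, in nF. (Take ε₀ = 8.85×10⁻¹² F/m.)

3.95 nF

A = (55.2 cm)² = 0.305 m².
Initially C₁ = ε₀A/d = 8.85×10⁻¹² × 0.305 / 2.43×10⁻³ = 1.11×10⁻⁹ F.
C = κε₀A/d scales with κ, so C₂/C₁ = κ = 3.56.
C₂ = 3.56 × 1.11×10⁻⁹ = 3.95×10⁻⁹ F.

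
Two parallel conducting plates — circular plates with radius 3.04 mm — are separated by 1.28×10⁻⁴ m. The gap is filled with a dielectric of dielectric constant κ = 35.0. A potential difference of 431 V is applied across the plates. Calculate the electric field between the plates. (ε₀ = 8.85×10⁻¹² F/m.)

3.37 MV/m

E = V/d = 431 / 1.28×10⁻⁴ = 3.37×10⁶ V/m.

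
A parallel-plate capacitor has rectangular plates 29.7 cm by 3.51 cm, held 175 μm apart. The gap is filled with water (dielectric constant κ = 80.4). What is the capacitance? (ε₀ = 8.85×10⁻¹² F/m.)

42.4 nF

A = 29.7 × 3.51 cm² = 1.04×10⁻² m².
C = κε₀A/d = 80.4 × 8.85×10⁻¹² × 1.04×10⁻² / 1.75×10⁻⁴ = 4.24×10⁻⁸ F.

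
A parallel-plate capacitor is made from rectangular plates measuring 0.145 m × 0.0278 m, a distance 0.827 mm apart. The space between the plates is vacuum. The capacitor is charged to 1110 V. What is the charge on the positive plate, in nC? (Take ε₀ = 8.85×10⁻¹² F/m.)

Q ≈ 47.9 nC

A = 0.145 × 0.0278 m² = 4.03×10⁻³ m².
C = ε₀A/d = 8.85×10⁻¹² × 4.03×10⁻³ / 8.27×10⁻⁴ = 4.31×10⁻¹¹ F.
Q = CV = 4.31×10⁻¹¹ × 1110 = 4.79×10⁻⁸ C.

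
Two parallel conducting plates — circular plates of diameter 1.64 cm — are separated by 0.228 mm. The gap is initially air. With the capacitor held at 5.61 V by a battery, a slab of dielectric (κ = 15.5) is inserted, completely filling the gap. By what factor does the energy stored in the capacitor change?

U₂/U₁ ≈ 15.5

Battery connected ⇒ V is held fixed.
C₂ = 15.5 C₁ and U = ½CV², so U₂/U₁ = C₂/C₁ = 15.5.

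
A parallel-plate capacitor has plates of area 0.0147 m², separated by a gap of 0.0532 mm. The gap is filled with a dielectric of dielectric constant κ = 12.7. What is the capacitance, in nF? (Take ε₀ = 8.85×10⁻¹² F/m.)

C = κε₀A/d = 12.7 × 8.85×10⁻¹² × 1.47×10⁻² / 5.32×10⁻⁵ = 3.11×10⁻⁸ F.

C ≈ 31.1 nF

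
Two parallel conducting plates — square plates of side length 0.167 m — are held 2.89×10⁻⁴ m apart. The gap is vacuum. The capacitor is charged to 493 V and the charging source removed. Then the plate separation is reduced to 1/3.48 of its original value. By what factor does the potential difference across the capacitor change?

V₂/V₁ ≈ 0.287

Isolated ⇒ Q is held fixed.
C₂ = 3.48 C₁ and V = Q/C, so V₂/V₁ = C₁/C₂ = 0.287.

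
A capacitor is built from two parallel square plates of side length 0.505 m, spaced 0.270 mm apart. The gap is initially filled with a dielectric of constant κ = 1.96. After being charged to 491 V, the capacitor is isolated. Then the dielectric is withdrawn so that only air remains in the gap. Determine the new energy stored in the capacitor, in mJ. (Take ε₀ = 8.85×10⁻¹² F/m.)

U ≈ 3.87 mJ

A = (0.505 m)² = 0.255 m².
Initially C₁ = κε₀A/d = 1.96 × 8.85×10⁻¹² × 0.255 / 2.70×10⁻⁴ = 1.64×10⁻⁸ F.
U₁ = 1.97×10⁻³ J.
Isolated ⇒ Q is held fixed. C₂ = 0.510 C₁ and U = Q²/(2C), so U₂/U₁ = C₁/C₂ = 1.96.
U₂ = 1.96 × 1.97×10⁻³ = 3.87×10⁻³ J.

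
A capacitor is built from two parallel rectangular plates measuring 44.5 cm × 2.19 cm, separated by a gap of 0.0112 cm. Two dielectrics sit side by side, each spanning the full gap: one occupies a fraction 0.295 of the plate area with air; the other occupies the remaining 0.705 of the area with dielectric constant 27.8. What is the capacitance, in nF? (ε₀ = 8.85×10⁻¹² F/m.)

C ≈ 15.3 nF

A = 44.5 × 2.19 cm² = 9.75×10⁻³ m².
Side-by-side slabs ⇒ two capacitors in parallel, each spanning the full gap.
C₁ = κ₁ε₀A₁/d = 1.00 × 8.85×10⁻¹² × 2.87×10⁻³ / 1.12×10⁻⁴ = 2.27×10⁻¹⁰ F.
C₂ = κ₂ε₀A₂/d = 27.8 × 8.85×10⁻¹² × 6.87×10⁻³ / 1.12×10⁻⁴ = 1.51×10⁻⁸ F.
C = C₁ + C₂ = 1.53×10⁻⁸ F.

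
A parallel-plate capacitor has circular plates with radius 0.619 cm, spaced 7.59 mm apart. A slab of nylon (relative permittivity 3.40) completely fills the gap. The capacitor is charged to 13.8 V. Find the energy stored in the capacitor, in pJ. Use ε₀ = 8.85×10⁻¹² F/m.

45.4 pJ

A = π(0.619 cm)² = 1.20×10⁻⁴ m².
C = κε₀A/d = 3.40 × 8.85×10⁻¹² × 1.20×10⁻⁴ / 7.59×10⁻³ = 4.77×10⁻¹³ F.
U = ½CV² = ½ × 4.77×10⁻¹³ × (13.8)² = 4.54×10⁻¹¹ J.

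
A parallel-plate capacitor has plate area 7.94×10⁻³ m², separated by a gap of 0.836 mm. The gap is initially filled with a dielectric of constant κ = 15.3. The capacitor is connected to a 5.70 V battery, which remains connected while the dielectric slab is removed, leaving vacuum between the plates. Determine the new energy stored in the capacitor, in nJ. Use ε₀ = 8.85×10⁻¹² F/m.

Initially C₁ = κε₀A/d = 15.3 × 8.85×10⁻¹² × 7.94×10⁻³ / 8.36×10⁻⁴ = 1.29×10⁻⁹ F.
U₁ = 2.09×10⁻⁸ J.
Battery connected ⇒ V is held fixed. C₂ = 0.0654 C₁ and U = ½CV², so U₂/U₁ = C₂/C₁ = 0.0654.
U₂ = 0.0654 × 2.09×10⁻⁸ = 1.37×10⁻⁹ J.

1.37 nJ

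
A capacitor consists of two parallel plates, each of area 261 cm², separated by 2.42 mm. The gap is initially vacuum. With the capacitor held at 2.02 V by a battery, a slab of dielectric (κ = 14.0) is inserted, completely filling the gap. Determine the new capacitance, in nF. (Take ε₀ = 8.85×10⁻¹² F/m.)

A = 261 cm² = 2.61×10⁻² m².
Initially C₁ = ε₀A/d = 8.85×10⁻¹² × 2.61×10⁻² / 2.42×10⁻³ = 9.54×10⁻¹¹ F.
C = κε₀A/d scales with κ, so C₂/C₁ = κ = 14.0.
C₂ = 14.0 × 9.54×10⁻¹¹ = 1.34×10⁻⁹ F.

1.34 nF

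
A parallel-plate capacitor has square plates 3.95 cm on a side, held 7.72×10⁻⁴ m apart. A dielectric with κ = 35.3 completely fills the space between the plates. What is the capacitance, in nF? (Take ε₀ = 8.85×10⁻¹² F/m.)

0.631 nF

A = (3.95 cm)² = 1.56×10⁻³ m².
C = κε₀A/d = 35.3 × 8.85×10⁻¹² × 1.56×10⁻³ / 7.72×10⁻⁴ = 6.31×10⁻¹⁰ F.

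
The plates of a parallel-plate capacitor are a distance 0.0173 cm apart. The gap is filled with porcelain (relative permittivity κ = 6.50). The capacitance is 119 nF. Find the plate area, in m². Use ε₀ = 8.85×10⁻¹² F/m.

A = Cd/(κε₀) = 1.19×10⁻⁷ × 1.73×10⁻⁴ / (6.50 × 8.85×10⁻¹²) = 0.358 m².

A ≈ 0.358 m²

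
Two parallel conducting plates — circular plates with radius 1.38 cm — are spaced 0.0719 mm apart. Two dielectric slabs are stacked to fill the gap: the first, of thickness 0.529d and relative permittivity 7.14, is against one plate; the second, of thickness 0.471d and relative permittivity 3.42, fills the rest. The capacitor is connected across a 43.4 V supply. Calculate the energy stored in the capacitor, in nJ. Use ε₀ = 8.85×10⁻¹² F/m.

A = π(1.38 cm)² = 5.98×10⁻⁴ m².
Stacked slabs ⇒ two capacitors in series, each with the full plate area.
C₁ = κ₁ε₀A/d₁ = 7.14 × 8.85×10⁻¹² × 5.98×10⁻⁴ / 3.80×10⁻⁵ = 9.94×10⁻¹⁰ F.
C₂ = κ₂ε₀A/d₂ = 3.42 × 8.85×10⁻¹² × 5.98×10⁻⁴ / 3.39×10⁻⁵ = 5.35×10⁻¹⁰ F.
C = (1/C₁ + 1/C₂)⁻¹ = 3.48×10⁻¹⁰ F.
U = ½CV² = ½ × 3.48×10⁻¹⁰ × (43.4)² = 3.27×10⁻⁷ J.

U ≈ 327 nJ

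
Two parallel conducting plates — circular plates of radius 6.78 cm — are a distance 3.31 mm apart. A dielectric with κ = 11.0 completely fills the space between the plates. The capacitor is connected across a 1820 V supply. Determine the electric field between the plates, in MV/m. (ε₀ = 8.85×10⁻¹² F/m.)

0.550 MV/m

E = V/d = 1820 / 3.31×10⁻³ = 5.50×10⁵ V/m.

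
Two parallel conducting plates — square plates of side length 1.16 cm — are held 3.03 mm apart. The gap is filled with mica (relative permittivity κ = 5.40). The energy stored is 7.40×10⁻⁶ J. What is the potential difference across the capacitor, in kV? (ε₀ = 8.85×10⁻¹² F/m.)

V ≈ 2.64 kV

A = (1.16 cm)² = 1.35×10⁻⁴ m².
C = κε₀A/d = 5.40 × 8.85×10⁻¹² × 1.35×10⁻⁴ / 3.03×10⁻³ = 2.12×10⁻¹² F.
V = √(2U/C) = √(2 × 7.40×10⁻⁶ / 2.12×10⁻¹²) = 2.64×10³ V.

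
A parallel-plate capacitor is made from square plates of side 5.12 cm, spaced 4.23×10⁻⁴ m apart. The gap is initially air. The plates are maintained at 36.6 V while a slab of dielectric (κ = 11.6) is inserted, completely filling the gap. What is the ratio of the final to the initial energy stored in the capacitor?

Battery connected ⇒ V is held fixed.
C₂ = 11.6 C₁ and U = ½CV², so U₂/U₁ = C₂/C₁ = 11.6.

11.6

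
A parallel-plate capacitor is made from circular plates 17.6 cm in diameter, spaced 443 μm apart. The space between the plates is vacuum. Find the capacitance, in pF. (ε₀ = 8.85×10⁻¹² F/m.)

C ≈ 486 pF

A = π(17.6/2 cm)² = 2.43×10⁻² m².
C = ε₀A/d = 8.85×10⁻¹² × 2.43×10⁻² / 4.43×10⁻⁴ = 4.86×10⁻¹⁰ F.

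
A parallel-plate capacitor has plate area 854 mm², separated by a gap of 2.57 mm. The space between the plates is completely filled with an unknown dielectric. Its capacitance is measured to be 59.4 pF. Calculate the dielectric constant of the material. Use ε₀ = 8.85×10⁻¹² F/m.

A = 854 mm² = 8.54×10⁻⁴ m².
κ = Cd/(ε₀A) = 5.94×10⁻¹¹ × 2.57×10⁻³ / (8.85×10⁻¹² × 8.54×10⁻⁴) = 20.2.

κ ≈ 20.2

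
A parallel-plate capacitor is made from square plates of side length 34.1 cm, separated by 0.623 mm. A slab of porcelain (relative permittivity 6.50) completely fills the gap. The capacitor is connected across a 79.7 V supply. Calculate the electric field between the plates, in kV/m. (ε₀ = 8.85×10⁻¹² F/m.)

128 kV/m

E = V/d = 79.7 / 6.23×10⁻⁴ = 1.28×10⁵ V/m.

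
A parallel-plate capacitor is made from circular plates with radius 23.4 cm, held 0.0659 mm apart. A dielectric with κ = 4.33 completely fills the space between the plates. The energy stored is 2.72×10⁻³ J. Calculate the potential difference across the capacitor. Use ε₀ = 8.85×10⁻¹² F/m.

V ≈ 233 V

A = π(23.4 cm)² = 0.172 m².
C = κε₀A/d = 4.33 × 8.85×10⁻¹² × 0.172 / 6.59×10⁻⁵ = 1.00×10⁻⁷ F.
V = √(2U/C) = √(2 × 2.72×10⁻³ / 1.00×10⁻⁷) = 2.33×10² V.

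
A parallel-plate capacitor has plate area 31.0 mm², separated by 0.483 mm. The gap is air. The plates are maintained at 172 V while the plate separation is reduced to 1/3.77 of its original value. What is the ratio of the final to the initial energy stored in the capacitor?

Battery connected ⇒ V is held fixed.
C₂ = 3.77 C₁ and U = ½CV², so U₂/U₁ = C₂/C₁ = 3.77.

U₂/U₁ ≈ 3.77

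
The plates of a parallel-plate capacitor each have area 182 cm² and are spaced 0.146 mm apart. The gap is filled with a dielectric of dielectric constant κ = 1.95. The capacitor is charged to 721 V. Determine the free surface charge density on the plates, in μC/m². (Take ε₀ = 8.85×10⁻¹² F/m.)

85.2 μC/m²

A = 182 cm² = 1.82×10⁻² m².
C = κε₀A/d = 1.95 × 8.85×10⁻¹² × 1.82×10⁻² / 1.46×10⁻⁴ = 2.15×10⁻⁹ F.
σ = Q/A = CV/A = 2.15×10⁻⁹ × 721 / 1.82×10⁻² = 8.52×10⁻⁵ C/m².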